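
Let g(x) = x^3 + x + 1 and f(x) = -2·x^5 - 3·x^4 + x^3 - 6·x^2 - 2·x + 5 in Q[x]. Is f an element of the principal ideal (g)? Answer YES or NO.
In Q[x] the ideal (g) consists of all multiples of g, so f ∈ (g) iff g | f, i.e. iff the remainder of f on division by g is 0. Divide f by g (g is monic, so eliminate the leading term of the running remainder at each step):
  leading term -2·x^5: subtract (-2·x^2)·g(x) = -2·x^5 - 2·x^3 - 2·x^2, leaving -3·x^4 + 3·x^3 - 4·x^2 - 2·x + 5
  leading term -3·x^4: subtract (-3·x)·g(x) = -3·x^4 - 3·x^2 - 3·x, leaving 3·x^3 - x^2 + x + 5
  leading term 3·x^3: subtract (3)·g(x) = 3·x^3 + 3·x + 3, leaving -x^2 - 2·x + 2
The remainder r(x) = -x^2 - 2·x + 2 ≠ 0 (and deg r < deg g), so g ∤ f, i.e. f ∉ (g).

Final answer: NO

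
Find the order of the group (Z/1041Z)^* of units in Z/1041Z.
(Z/1041Z)^* consists of the classes a with gcd(a, 1041) = 1, so its order is φ(1041). φ is multiplicative, with φ(p^e) = p^e − p^(e−1). Factorise 1041 = 3 · 347. Then
  φ(1041) = (3 − 1) · (347 − 1) = 2 · 346 = 692.
Thus |(Z/1041Z)^*| = 692.

Final answer: |(Z/1041Z)^*| = 692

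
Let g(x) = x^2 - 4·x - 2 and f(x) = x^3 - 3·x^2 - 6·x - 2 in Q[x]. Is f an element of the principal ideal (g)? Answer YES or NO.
In Q[x] the ideal (g) consists of all multiples of g, so f ∈ (g) iff g | f, i.e. iff the remainder of f on division by g is 0. Divide f by g (g is monic, so eliminate the leading term of the running remainder at each step):
  leading term x^3: subtract (x)·g(x) = x^3 - 4·x^2 - 2·x, leaving x^2 - 4·x - 2
  leading term x^2: subtract (1)·g(x) = x^2 - 4·x - 2, leaving 0
The remainder is 0, so f(x) = g(x) · h(x) with h(x) = x + 1. Hence g | f, i.e. f ∈ (g).

Final answer: YES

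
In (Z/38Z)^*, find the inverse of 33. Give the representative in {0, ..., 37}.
33^(−1) ≡ 15 (mod 38)

Apply the extended Euclidean algorithm to (38, 33), tracking rows (r, s, t) with s·38 + t·33 = r. Each division r_prev = q·r_cur + r_new produces the new row as (previous row) − q·(current row):
  row A: (38, 1, 0)   [1·38 + 0·33 = 38]
  row B: (33, 0, 1)   [0·38 + 1·33 = 33]
  38 = 1·33 + 5   → row C = row A − 1·row B = (5, 1, −1)   [check: 1·38 − 1·33 = 5]
  33 = 6·5 + 3   → row D = row B − 6·row C = (3, −6, 7)   [check: −6·38 + 7·33 = 3]
  5 = 1·3 + 2   → row E = row C − 1·row D = (2, 7, −8)   [check: 7·38 − 8·33 = 2]
  3 = 1·2 + 1   → row F = row D − 1·row E = (1, −13, 15)   [check: −13·38 + 15·33 = 1]
  2 = 2·1 + 0   → remainder 0, stop. gcd = 1 (last nonzero row F).
The gcd is 1, so 33 is invertible mod 38. The last nonzero row gives −13·38 + 15·33 = 1, so t = 15. So 33^(−1) ≡ 15 (mod 38). Verify: 33 · 15 = 495 ≡ 1 (mod 38). ✓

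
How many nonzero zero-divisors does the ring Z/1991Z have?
Z/1991Z has 190 nonzero zero-divisors

In Z/1991Z each nonzero element is either a unit (gcd with 1991 is 1) or a zero-divisor (gcd > 1). The number of units is φ(1991): factorise 1991 = 11 · 181, so φ(1991) = (11 − 1) · (181 − 1) = 10 · 180 = 1800. The nonzero elements number 1991 − 1 = 1990. Hence the nonzero zero-divisors number 1990 − 1800 = 190.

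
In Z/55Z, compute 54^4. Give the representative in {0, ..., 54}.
1

Use repeated squaring. Binary(4) = 100. Walk through the bits of the exponent 4 left-to-right: at each bit after the leading one, square the running value, then multiply by 54 if the bit is 1 (always reducing mod 55):
  bit 1 = 1 (leading): start with 54.
  bit 2 = 0: square 54^2 = 2916 ≡ 1 (mod 55).
  bit 3 = 0: square 1^2 = 1 (mod 55).
Final value: 54^4 ≡ 1 (mod 55).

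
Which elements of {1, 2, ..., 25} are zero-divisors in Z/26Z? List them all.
An element a ∈ Z/26Z (with a ≠ 0) is a zero-divisor iff gcd(a, 26) > 1 (because a is a unit precisely when gcd(a, n) = 1, and in Z/nZ every nonzero, non-unit element is a zero-divisor). Scan a = 1, ..., 25 and keep those with gcd(a, 26) > 1:
  gcd(2, 26) = 2, gcd(4, 26) = 2, gcd(6, 26) = 2, gcd(8, 26) = 2, gcd(10, 26) = 2, gcd(12, 26) = 2, gcd(13, 26) = 13, gcd(14, 26) = 2, gcd(16, 26) = 2, gcd(18, 26) = 2, gcd(20, 26) = 2, gcd(22, 26) = 2, gcd(24, 26) = 2.
All other a ∈ {1, ..., 25} have gcd(a, 26) = 1 and are units. So the nonzero zero-divisors are exactly the 13 values of a appearing in this scan.

Final answer: nonzero zero-divisors of Z/26Z = {2, 4, 6, 8, 10, 12, 13, 14, 16, 18, 20, 22, 24}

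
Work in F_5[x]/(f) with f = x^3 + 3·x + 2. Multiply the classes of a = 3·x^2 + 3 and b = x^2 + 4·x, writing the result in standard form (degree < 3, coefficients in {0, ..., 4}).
Multiply as integer polynomials: a · b = 3·x^4 + 12·x^3 + 3·x^2 + 12·x. Reducing coefficients mod 5: a · b ≡ 3·x^4 + 2·x^3 + 3·x^2 + 2·x. Now divide by f(x) = x^3 + 3·x + 2 in F_5[x], eliminating the leading term at each step:
  leading term 3·x^4: subtract (3·x)·f(x) = 3·x^4 + 4·x^2 + x, leaving 2·x^3 + 4·x^2 + x (coefficients mod 5)
  leading term 2·x^3: subtract (2)·f(x) = 2·x^3 + x + 4, leaving 4·x^2 + 1 (coefficients mod 5)
The degree is now < 3, so this is the remainder. Hence a · b ≡ 4·x^2 + 1 in F_5[x]/(f).

Final answer: a · b ≡ 4·x^2 + 1 (mod f(x))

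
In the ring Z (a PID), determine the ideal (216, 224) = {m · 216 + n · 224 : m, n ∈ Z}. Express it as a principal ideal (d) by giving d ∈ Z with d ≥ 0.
(216, 224) = (8); d = 8

In the PID Z, (a, b) is generated by gcd(a, b). Compute gcd(224, 216) with the extended Euclidean algorithm, tracking rows (r, s, t) with s·224 + t·216 = r:
  row A: (224, 1, 0)   [1·224 + 0·216 = 224]
  row B: (216, 0, 1)   [0·224 + 1·216 = 216]
  224 = 1·216 + 8   → row C = row A − 1·row B = (8, 1, −1)   [check: 1·224 − 1·216 = 8]
  216 = 27·8 + 0   → remainder 0, stop. gcd = 8 (last nonzero row C).
So gcd(216, 224) = 8, with Bézout identity 1·224 − 1·216 = 8. Containment (⊇): the Bézout identity exhibits 8 as an element of (216, 224), giving (8) ⊆ (216, 224). Containment (⊆): since 8 | 216 and 8 | 224 (216 = 8·27, 224 = 8·28), every Z-linear combination of 216 and 224 is divisible by 8, so (216, 224) ⊆ (8). Therefore (216, 224) = (8), d = 8.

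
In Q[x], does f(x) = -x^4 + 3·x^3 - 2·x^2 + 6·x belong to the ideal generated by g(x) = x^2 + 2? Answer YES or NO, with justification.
YES

In Q[x] the ideal (g) consists of all multiples of g, so f ∈ (g) iff g | f, i.e. iff the remainder of f on division by g is 0. Divide f by g (g is monic, so eliminate the leading term of the running remainder at each step):
  leading term -x^4: subtract (-x^2)·g(x) = -x^4 - 2·x^2, leaving 3·x^3 + 6·x
  leading term 3·x^3: subtract (3·x)·g(x) = 3·x^3 + 6·x, leaving 0
The remainder is 0, so f(x) = g(x) · h(x) with h(x) = -x^2 + 3·x. Hence g | f, i.e. f ∈ (g).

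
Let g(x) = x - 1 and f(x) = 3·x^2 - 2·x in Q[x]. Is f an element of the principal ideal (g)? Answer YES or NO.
NO

In Q[x] the ideal (g) consists of all multiples of g, so f ∈ (g) iff g | f, i.e. iff the remainder of f on division by g is 0. Divide f by g (g is monic, so eliminate the leading term of the running remainder at each step):
  leading term 3·x^2: subtract (3·x)·g(x) = 3·x^2 - 3·x, leaving x
  leading term x: subtract (1)·g(x) = x - 1, leaving 1
The remainder r(x) = 1 ≠ 0 (and deg r < deg g), so g ∤ f, i.e. f ∉ (g).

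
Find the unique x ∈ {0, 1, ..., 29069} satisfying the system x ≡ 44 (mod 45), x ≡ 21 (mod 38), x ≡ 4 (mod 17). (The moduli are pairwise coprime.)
x ≡ 24569 (mod 29070); the representative in [0, 29070) is 24569

The moduli 45, 38, 17 are pairwise coprime, so by the CRT there is a unique solution mod 45·38·17 = 29070.
Solve by successive substitution. Start with x ≡ 44 (mod 45).
  Combine with x ≡ 21 (mod 38): write x = 44 + 45·t and require 44 + 45·t ≡ 21 (mod 38), i.e. 45·t ≡ 21 − 44 ≡ 15 (mod 38). Since 45^(−1) ≡ 11 (mod 38) (45 ≡ 7 (mod 38)), t ≡ 11·15 ≡ 13 (mod 38). So x ≡ 44 + 45·13 = 629 (mod 1710).
  Combine with x ≡ 4 (mod 17): write x = 629 + 1710·t and require 629 + 1710·t ≡ 4 (mod 17), i.e. 1710·t ≡ 4 − 629 ≡ 4 (mod 17). Since 1710^(−1) ≡ 12 (mod 17) (1710 ≡ 10 (mod 17)), t ≡ 12·4 ≡ 14 (mod 17). So x ≡ 629 + 1710·14 = 24569 (mod 29070).
Unique solution in [0, 29070): x = 24569.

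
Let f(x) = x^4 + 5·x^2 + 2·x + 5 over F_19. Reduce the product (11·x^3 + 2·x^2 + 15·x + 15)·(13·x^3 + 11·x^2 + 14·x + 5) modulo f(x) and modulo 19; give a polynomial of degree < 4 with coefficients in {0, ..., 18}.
Multiply as integer polynomials: a · b = 143·x^6 + 147·x^5 + 371·x^4 + 443·x^3 + 385·x^2 + 285·x + 75. Reducing coefficients mod 19: a · b ≡ 10·x^6 + 14·x^5 + 10·x^4 + 6·x^3 + 5·x^2 + 18. Now divide by f(x) = x^4 + 5·x^2 + 2·x + 5 in F_19[x], eliminating the leading term at each step:
  leading term 10·x^6: subtract (10·x^2)·f(x) = 10·x^6 + 12·x^4 + x^3 + 12·x^2, leaving 14·x^5 + 17·x^4 + 5·x^3 + 12·x^2 + 18 (coefficients mod 19)
  leading term 14·x^5: subtract (14·x)·f(x) = 14·x^5 + 13·x^3 + 9·x^2 + 13·x, leaving 17·x^4 + 11·x^3 + 3·x^2 + 6·x + 18 (coefficients mod 19)
  leading term 17·x^4: subtract (17)·f(x) = 17·x^4 + 9·x^2 + 15·x + 9, leaving 11·x^3 + 13·x^2 + 10·x + 9 (coefficients mod 19)
The degree is now < 4, so this is the remainder. Hence a · b ≡ 11·x^3 + 13·x^2 + 10·x + 9 in F_19[x]/(f).

Final answer: a · b ≡ 11·x^3 + 13·x^2 + 10·x + 9 (mod f(x))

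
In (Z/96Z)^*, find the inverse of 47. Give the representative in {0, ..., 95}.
Apply the extended Euclidean algorithm to (96, 47), tracking rows (r, s, t) with s·96 + t·47 = r. Each division r_prev = q·r_cur + r_new produces the new row as (previous row) − q·(current row):
  row A: (96, 1, 0)   [1·96 + 0·47 = 96]
  row B: (47, 0, 1)   [0·96 + 1·47 = 47]
  96 = 2·47 + 2   → row C = row A − 2·row B = (2, 1, −2)   [check: 1·96 − 2·47 = 2]
  47 = 23·2 + 1   → row D = row B − 23·row C = (1, −23, 47)   [check: −23·96 + 47·47 = 1]
  2 = 2·1 + 0   → remainder 0, stop. gcd = 1 (last nonzero row D).
The gcd is 1, so 47 is invertible mod 96. The last nonzero row gives −23·96 + 47·47 = 1, so t = 47. So 47^(−1) ≡ 47 (mod 96). Verify: 47 · 47 = 2209 ≡ 1 (mod 96). ✓

Final answer: 47^(−1) ≡ 47 (mod 96)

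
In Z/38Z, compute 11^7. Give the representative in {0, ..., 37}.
Use repeated squaring. Binary(7) = 111. Walk through the bits of the exponent 7 left-to-right: at each bit after the leading one, square the running value, then multiply by 11 if the bit is 1 (always reducing mod 38):
  bit 1 = 1 (leading): start with 11.
  bit 2 = 1: square 11^2 = 121 ≡ 7; bit is 1, so multiply 7·11 = 77 ≡ 1 (mod 38).
  bit 3 = 1: square 1^2 = 1; bit is 1, so multiply 1·11 = 11 (mod 38).
Final value: 11^7 ≡ 11 (mod 38).

Final answer: 11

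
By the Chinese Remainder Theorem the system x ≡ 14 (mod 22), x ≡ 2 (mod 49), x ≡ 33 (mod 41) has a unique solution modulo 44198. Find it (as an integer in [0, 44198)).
x ≡ 22542 (mod 44198); the representative in [0, 44198) is 22542

The moduli 22, 49, 41 are pairwise coprime, so by the CRT there is a unique solution mod 22·49·41 = 44198.
Solve by successive substitution. Start with x ≡ 14 (mod 22).
  Combine with x ≡ 2 (mod 49): write x = 14 + 22·t and require 14 + 22·t ≡ 2 (mod 49), i.e. 22·t ≡ 2 − 14 ≡ 37 (mod 49). Since 22^(−1) ≡ 29 (mod 49), t ≡ 29·37 ≡ 44 (mod 49). So x ≡ 14 + 22·44 = 982 (mod 1078).
  Combine with x ≡ 33 (mod 41): write x = 982 + 1078·t and require 982 + 1078·t ≡ 33 (mod 41), i.e. 1078·t ≡ 33 − 982 ≡ 35 (mod 41). Since 1078^(−1) ≡ 24 (mod 41) (1078 ≡ 12 (mod 41)), t ≡ 24·35 ≡ 20 (mod 41). So x ≡ 982 + 1078·20 = 22542 (mod 44198).
Unique solution in [0, 44198): x = 22542.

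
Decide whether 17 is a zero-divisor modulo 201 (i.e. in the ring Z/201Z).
NO

gcd(17, 201) = 1, so 17 is a unit in Z/201Z (it has a multiplicative inverse). A unit cannot be a zero-divisor: if 17·b ≡ 0 then multiplying both sides by 17^(−1) gives b ≡ 0. So 17 is not a zero-divisor.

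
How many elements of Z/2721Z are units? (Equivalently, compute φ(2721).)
An element a ∈ Z/2721Z is a unit iff gcd(a, 2721) = 1, so the number of units is φ(2721). φ is multiplicative, with φ(p^e) = p^e − p^(e−1). Factorise 2721 = 3 · 907. Then
  φ(2721) = (3 − 1) · (907 − 1) = 2 · 906 = 1812.

Final answer: Z/2721Z has φ(2721) = 1812 units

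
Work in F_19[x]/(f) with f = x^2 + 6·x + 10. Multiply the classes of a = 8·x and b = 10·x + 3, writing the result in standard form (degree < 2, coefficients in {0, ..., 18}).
Multiply as integer polynomials: a · b = 80·x^2 + 24·x. Reducing coefficients mod 19: a · b ≡ 4·x^2 + 5·x. Now divide by f(x) = x^2 + 6·x + 10 in F_19[x], eliminating the leading term at each step:
  leading term 4·x^2: subtract (4)·f(x) = 4·x^2 + 5·x + 2, leaving 17 (coefficients mod 19)
The degree is now < 2, so this is the remainder. Hence a · b ≡ 17 in F_19[x]/(f).

Final answer: a · b ≡ 17 (mod f(x))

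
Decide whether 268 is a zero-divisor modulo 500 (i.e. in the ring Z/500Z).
gcd(268, 500) = 4 > 1, so 268 is not a unit in Z/500Z. In Z/nZ every nonzero non-unit is a zero-divisor: explicitly, take b = 500/gcd = 125 ≠ 0 (mod 500); then 268·125 = 33500 = 67·500, i.e. 268·125 ≡ 0 (mod 500). So 268 is a zero-divisor.

Final answer: YES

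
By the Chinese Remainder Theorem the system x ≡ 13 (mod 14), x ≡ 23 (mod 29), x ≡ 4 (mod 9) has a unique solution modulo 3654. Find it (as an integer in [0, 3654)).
The moduli 14, 29, 9 are pairwise coprime, so by the CRT there is a unique solution mod 14·29·9 = 3654.
Solve by successive substitution. Start with x ≡ 13 (mod 14).
  Combine with x ≡ 23 (mod 29): write x = 13 + 14·t and require 13 + 14·t ≡ 23 (mod 29), i.e. 14·t ≡ 23 − 13 ≡ 10 (mod 29). Since 14^(−1) ≡ 27 (mod 29), t ≡ 27·10 ≡ 9 (mod 29). So x ≡ 13 + 14·9 = 139 (mod 406).
  Combine with x ≡ 4 (mod 9): write x = 139 + 406·t and require 139 + 406·t ≡ 4 (mod 9), i.e. 406·t ≡ 4 − 139 ≡ 0 (mod 9). Since 406^(−1) ≡ 1 (mod 9) (406 ≡ 1 (mod 9)), t ≡ 1·0 ≡ 0 (mod 9). So x ≡ 139 + 406·0 = 139 (mod 3654).
Unique solution in [0, 3654): x = 139.

Final answer: x ≡ 139 (mod 3654); the representative in [0, 3654) is 139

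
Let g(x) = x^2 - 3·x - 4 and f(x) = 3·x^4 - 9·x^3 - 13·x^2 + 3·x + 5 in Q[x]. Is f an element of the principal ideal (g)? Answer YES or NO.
In Q[x] the ideal (g) consists of all multiples of g, so f ∈ (g) iff g | f, i.e. iff the remainder of f on division by g is 0. Divide f by g (g is monic, so eliminate the leading term of the running remainder at each step):
  leading term 3·x^4: subtract (3·x^2)·g(x) = 3·x^4 - 9·x^3 - 12·x^2, leaving -x^2 + 3·x + 5
  leading term -x^2: subtract (-1)·g(x) = -x^2 + 3·x + 4, leaving 1
The remainder r(x) = 1 ≠ 0 (and deg r < deg g), so g ∤ f, i.e. f ∉ (g).

Final answer: NO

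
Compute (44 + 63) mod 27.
26

Reduce the summands first: 44 ≡ 17, 63 ≡ 9 (mod 27), so 44 + 63 ≡ 17 + 9 (mod 27). 17 + 9 = 26; 26 = 0·27 + 26, so (44 + 63) mod 27 = 26.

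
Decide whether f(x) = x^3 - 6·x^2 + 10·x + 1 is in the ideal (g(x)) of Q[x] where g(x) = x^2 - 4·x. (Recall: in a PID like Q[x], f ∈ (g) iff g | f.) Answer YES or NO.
NO

In Q[x] the ideal (g) consists of all multiples of g, so f ∈ (g) iff g | f, i.e. iff the remainder of f on division by g is 0. Divide f by g (g is monic, so eliminate the leading term of the running remainder at each step):
  leading term x^3: subtract (x)·g(x) = x^3 - 4·x^2, leaving -2·x^2 + 10·x + 1
  leading term -2·x^2: subtract (-2)·g(x) = -2·x^2 + 8·x, leaving 2·x + 1
The remainder r(x) = 2·x + 1 ≠ 0 (and deg r < deg g), so g ∤ f, i.e. f ∉ (g).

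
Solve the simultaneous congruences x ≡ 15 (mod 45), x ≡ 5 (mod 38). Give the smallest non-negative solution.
x ≡ 195 (mod 1710); the representative in [0, 1710) is 195

The moduli 45, 38 are pairwise coprime, so by the CRT there is a unique solution mod 45·38 = 1710.
Solve by successive substitution. Start with x ≡ 15 (mod 45).
  Combine with x ≡ 5 (mod 38): write x = 15 + 45·t and require 15 + 45·t ≡ 5 (mod 38), i.e. 45·t ≡ 5 − 15 ≡ 28 (mod 38). Since 45^(−1) ≡ 11 (mod 38) (45 ≡ 7 (mod 38)), t ≡ 11·28 ≡ 4 (mod 38). So x ≡ 15 + 45·4 = 195 (mod 1710).
Unique solution in [0, 1710): x = 195.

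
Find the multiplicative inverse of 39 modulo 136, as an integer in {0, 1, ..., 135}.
39^(−1) ≡ 7 (mod 136)

Apply the extended Euclidean algorithm to (136, 39), tracking rows (r, s, t) with s·136 + t·39 = r. Each division r_prev = q·r_cur + r_new produces the new row as (previous row) − q·(current row):
  row A: (136, 1, 0)   [1·136 + 0·39 = 136]
  row B: (39, 0, 1)   [0·136 + 1·39 = 39]
  136 = 3·39 + 19   → row C = row A − 3·row B = (19, 1, −3)   [check: 1·136 − 3·39 = 19]
  39 = 2·19 + 1   → row D = row B − 2·row C = (1, −2, 7)   [check: −2·136 + 7·39 = 1]
  19 = 19·1 + 0   → remainder 0, stop. gcd = 1 (last nonzero row D).
The gcd is 1, so 39 is invertible mod 136. The last nonzero row gives −2·136 + 7·39 = 1, so t = 7. So 39^(−1) ≡ 7 (mod 136). Verify: 39 · 7 = 273 ≡ 1 (mod 136). ✓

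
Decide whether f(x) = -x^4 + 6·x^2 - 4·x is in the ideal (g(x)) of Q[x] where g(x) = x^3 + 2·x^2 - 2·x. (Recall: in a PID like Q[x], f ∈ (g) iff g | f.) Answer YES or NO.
In Q[x] the ideal (g) consists of all multiples of g, so f ∈ (g) iff g | f, i.e. iff the remainder of f on division by g is 0. Divide f by g (g is monic, so eliminate the leading term of the running remainder at each step):
  leading term -x^4: subtract (-x)·g(x) = -x^4 - 2·x^3 + 2·x^2, leaving 2·x^3 + 4·x^2 - 4·x
  leading term 2·x^3: subtract (2)·g(x) = 2·x^3 + 4·x^2 - 4·x, leaving 0
The remainder is 0, so f(x) = g(x) · h(x) with h(x) = 2 - x. Hence g | f, i.e. f ∈ (g).

Final answer: YES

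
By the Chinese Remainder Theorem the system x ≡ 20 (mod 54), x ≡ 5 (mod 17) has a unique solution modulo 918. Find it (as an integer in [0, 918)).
The moduli 54, 17 are pairwise coprime, so by the CRT there is a unique solution mod 54·17 = 918.
Solve by successive substitution. Start with x ≡ 20 (mod 54).
  Combine with x ≡ 5 (mod 17): write x = 20 + 54·t and require 20 + 54·t ≡ 5 (mod 17), i.e. 54·t ≡ 5 − 20 ≡ 2 (mod 17). Since 54^(−1) ≡ 6 (mod 17) (54 ≡ 3 (mod 17)), t ≡ 6·2 ≡ 12 (mod 17). So x ≡ 20 + 54·12 = 668 (mod 918).
Unique solution in [0, 918): x = 668.

Final answer: x ≡ 668 (mod 918); the representative in [0, 918) is 668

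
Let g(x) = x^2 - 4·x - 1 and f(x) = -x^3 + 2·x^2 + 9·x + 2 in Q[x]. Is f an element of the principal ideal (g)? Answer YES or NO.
In Q[x] the ideal (g) consists of all multiples of g, so f ∈ (g) iff g | f, i.e. iff the remainder of f on division by g is 0. Divide f by g (g is monic, so eliminate the leading term of the running remainder at each step):
  leading term -x^3: subtract (-x)·g(x) = -x^3 + 4·x^2 + x, leaving -2·x^2 + 8·x + 2
  leading term -2·x^2: subtract (-2)·g(x) = -2·x^2 + 8·x + 2, leaving 0
The remainder is 0, so f(x) = g(x) · h(x) with h(x) = -x - 2. Hence g | f, i.e. f ∈ (g).

Final answer: YES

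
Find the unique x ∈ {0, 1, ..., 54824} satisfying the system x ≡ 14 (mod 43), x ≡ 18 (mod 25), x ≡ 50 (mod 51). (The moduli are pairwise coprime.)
The moduli 43, 25, 51 are pairwise coprime, so by the CRT there is a unique solution mod 43·25·51 = 54825.
Solve by successive substitution. Start with x ≡ 14 (mod 43).
  Combine with x ≡ 18 (mod 25): write x = 14 + 43·t and require 14 + 43·t ≡ 18 (mod 25), i.e. 43·t ≡ 18 − 14 ≡ 4 (mod 25). Since 43^(−1) ≡ 7 (mod 25) (43 ≡ 18 (mod 25)), t ≡ 7·4 ≡ 3 (mod 25). So x ≡ 14 + 43·3 = 143 (mod 1075).
  Combine with x ≡ 50 (mod 51): write x = 143 + 1075·t and require 143 + 1075·t ≡ 50 (mod 51), i.e. 1075·t ≡ 50 − 143 ≡ 9 (mod 51). Since 1075^(−1) ≡ 13 (mod 51) (1075 ≡ 4 (mod 51)), t ≡ 13·9 ≡ 15 (mod 51). So x ≡ 143 + 1075·15 = 16268 (mod 54825).
Unique solution in [0, 54825): x = 16268.

Final answer: x ≡ 16268 (mod 54825); the representative in [0, 54825) is 16268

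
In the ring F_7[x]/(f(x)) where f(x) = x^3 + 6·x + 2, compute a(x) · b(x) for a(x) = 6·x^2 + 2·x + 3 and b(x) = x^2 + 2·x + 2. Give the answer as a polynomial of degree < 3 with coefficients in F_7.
a · b ≡ 4·x^2 + 5·x + 6 (mod f(x))

Multiply as integer polynomials: a · b = 6·x^4 + 14·x^3 + 19·x^2 + 10·x + 6. Reducing coefficients mod 7: a · b ≡ 6·x^4 + 5·x^2 + 3·x + 6. Now divide by f(x) = x^3 + 6·x + 2 in F_7[x], eliminating the leading term at each step:
  leading term 6·x^4: subtract (6·x)·f(x) = 6·x^4 + x^2 + 5·x, leaving 4·x^2 + 5·x + 6 (coefficients mod 7)
The degree is now < 3, so this is the remainder. Hence a · b ≡ 4·x^2 + 5·x + 6 in F_7[x]/(f).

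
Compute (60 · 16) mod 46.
40

Reduce the factors first: 60 ≡ 14 (mod 46), so 60 · 16 ≡ 14 · 16 (mod 46). 14 · 16 = 224. Dividing by 46: 224 = 4·46 + 40. So (60 · 16) mod 46 = 40.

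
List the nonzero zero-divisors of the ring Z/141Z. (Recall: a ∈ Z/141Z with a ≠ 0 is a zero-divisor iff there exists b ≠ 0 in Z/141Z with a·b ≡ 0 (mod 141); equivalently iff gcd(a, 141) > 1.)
An element a ∈ Z/141Z (with a ≠ 0) is a zero-divisor iff gcd(a, 141) > 1 (because a is a unit precisely when gcd(a, n) = 1, and in Z/nZ every nonzero, non-unit element is a zero-divisor). Scan a = 1, ..., 140 and keep those with gcd(a, 141) > 1:
  gcd(3, 141) = 3, gcd(6, 141) = 3, gcd(9, 141) = 3, gcd(12, 141) = 3, gcd(15, 141) = 3, gcd(18, 141) = 3, gcd(21, 141) = 3, gcd(24, 141) = 3, gcd(27, 141) = 3, gcd(30, 141) = 3, gcd(33, 141) = 3, gcd(36, 141) = 3, gcd(39, 141) = 3, gcd(42, 141) = 3, gcd(45, 141) = 3, gcd(47, 141) = 47, gcd(48, 141) = 3, gcd(51, 141) = 3, gcd(54, 141) = 3, gcd(57, 141) = 3, gcd(60, 141) = 3, gcd(63, 141) = 3, gcd(66, 141) = 3, gcd(69, 141) = 3, gcd(72, 141) = 3, gcd(75, 141) = 3, gcd(78, 141) = 3, gcd(81, 141) = 3, gcd(84, 141) = 3, gcd(87, 141) = 3, gcd(90, 141) = 3, gcd(93, 141) = 3, gcd(94, 141) = 47, gcd(96, 141) = 3, gcd(99, 141) = 3, gcd(102, 141) = 3, gcd(105, 141) = 3, gcd(108, 141) = 3, gcd(111, 141) = 3, gcd(114, 141) = 3, gcd(117, 141) = 3, gcd(120, 141) = 3, gcd(123, 141) = 3, gcd(126, 141) = 3, gcd(129, 141) = 3, gcd(132, 141) = 3, gcd(135, 141) = 3, gcd(138, 141) = 3.
All other a ∈ {1, ..., 140} have gcd(a, 141) = 1 and are units. So the nonzero zero-divisors are exactly the 48 values of a appearing in this scan.

Final answer: nonzero zero-divisors of Z/141Z = {3, 6, 9, 12, 15, 18, 21, 24, 27, 30, 33, 36, 39, 42, 45, 47, 48, 51, 54, 57, 60, 63, 66, 69, 72, 75, 78, 81, 84, 87, 90, 93, 94, 96, 99, 102, 105, 108, 111, 114, 117, 120, 123, 126, 129, 132, 135, 138}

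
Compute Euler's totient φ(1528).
φ(1528) = 760

φ is multiplicative, with φ(p^e) = p^e − p^(e−1). Factorise 1528 = 2^3 · 191. Then
  φ(1528) = (2^3 − 2^2) · (191 − 1) = 4 · 190 = 760.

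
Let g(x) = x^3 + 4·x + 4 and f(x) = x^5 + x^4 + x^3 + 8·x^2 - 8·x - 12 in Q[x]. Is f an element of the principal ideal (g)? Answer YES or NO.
YES

In Q[x] the ideal (g) consists of all multiples of g, so f ∈ (g) iff g | f, i.e. iff the remainder of f on division by g is 0. Divide f by g (g is monic, so eliminate the leading term of the running remainder at each step):
  leading term x^5: subtract (x^2)·g(x) = x^5 + 4·x^3 + 4·x^2, leaving x^4 - 3·x^3 + 4·x^2 - 8·x - 12
  leading term x^4: subtract (x)·g(x) = x^4 + 4·x^2 + 4·x, leaving -3·x^3 - 12·x - 12
  leading term -3·x^3: subtract (-3)·g(x) = -3·x^3 - 12·x - 12, leaving 0
The remainder is 0, so f(x) = g(x) · h(x) with h(x) = x^2 + x - 3. Hence g | f, i.e. f ∈ (g).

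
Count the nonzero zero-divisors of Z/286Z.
Z/286Z has 165 nonzero zero-divisors

In Z/286Z each nonzero element is either a unit (gcd with 286 is 1) or a zero-divisor (gcd > 1). The number of units is φ(286): factorise 286 = 2 · 11 · 13, so φ(286) = (2 − 1) · (11 − 1) · (13 − 1) = 1 · 10 · 12 = 120. The nonzero elements number 286 − 1 = 285. Hence the nonzero zero-divisors number 285 − 120 = 165.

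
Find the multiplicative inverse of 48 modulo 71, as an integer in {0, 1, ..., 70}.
48^(−1) ≡ 37 (mod 71)

Apply the extended Euclidean algorithm to (71, 48), tracking rows (r, s, t) with s·71 + t·48 = r. Each division r_prev = q·r_cur + r_new produces the new row as (previous row) − q·(current row):
  row A: (71, 1, 0)   [1·71 + 0·48 = 71]
  row B: (48, 0, 1)   [0·71 + 1·48 = 48]
  71 = 1·48 + 23   → row C = row A − 1·row B = (23, 1, −1)   [check: 1·71 − 1·48 = 23]
  48 = 2·23 + 2   → row D = row B − 2·row C = (2, −2, 3)   [check: −2·71 + 3·48 = 2]
  23 = 11·2 + 1   → row E = row C − 11·row D = (1, 23, −34)   [check: 23·71 − 34·48 = 1]
  2 = 2·1 + 0   → remainder 0, stop. gcd = 1 (last nonzero row E).
The gcd is 1, so 48 is invertible mod 71. The last nonzero row gives 23·71 − 34·48 = 1, so t = −34. So 48^(−1) ≡ −34 ≡ 37 (mod 71). Verify: 48 · 37 = 1776 ≡ 1 (mod 71). ✓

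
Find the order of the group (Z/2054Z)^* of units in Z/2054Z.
(Z/2054Z)^* consists of the classes a with gcd(a, 2054) = 1, so its order is φ(2054). φ is multiplicative, with φ(p^e) = p^e − p^(e−1). Factorise 2054 = 2 · 13 · 79. Then
  φ(2054) = (2 − 1) · (13 − 1) · (79 − 1) = 1 · 12 · 78 = 936.
Thus |(Z/2054Z)^*| = 936.

Final answer: |(Z/2054Z)^*| = 936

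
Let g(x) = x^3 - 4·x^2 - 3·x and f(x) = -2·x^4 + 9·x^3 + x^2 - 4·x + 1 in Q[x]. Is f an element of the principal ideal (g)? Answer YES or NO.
In Q[x] the ideal (g) consists of all multiples of g, so f ∈ (g) iff g | f, i.e. iff the remainder of f on division by g is 0. Divide f by g (g is monic, so eliminate the leading term of the running remainder at each step):
  leading term -2·x^4: subtract (-2·x)·g(x) = -2·x^4 + 8·x^3 + 6·x^2, leaving x^3 - 5·x^2 - 4·x + 1
  leading term x^3: subtract (1)·g(x) = x^3 - 4·x^2 - 3·x, leaving -x^2 - x + 1
The remainder r(x) = -x^2 - x + 1 ≠ 0 (and deg r < deg g), so g ∤ f, i.e. f ∉ (g).

Final answer: NO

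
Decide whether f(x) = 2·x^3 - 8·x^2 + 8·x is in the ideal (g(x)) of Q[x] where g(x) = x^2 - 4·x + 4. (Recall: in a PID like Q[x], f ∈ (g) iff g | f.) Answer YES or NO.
YES

In Q[x] the ideal (g) consists of all multiples of g, so f ∈ (g) iff g | f, i.e. iff the remainder of f on division by g is 0. Divide f by g (g is monic, so eliminate the leading term of the running remainder at each step):
  leading term 2·x^3: subtract (2·x)·g(x) = 2·x^3 - 8·x^2 + 8·x, leaving 0
The remainder is 0, so f(x) = g(x) · h(x) with h(x) = 2·x. Hence g | f, i.e. f ∈ (g).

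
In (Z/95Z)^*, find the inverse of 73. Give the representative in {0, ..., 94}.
73^(−1) ≡ 82 (mod 95)

Apply the extended Euclidean algorithm to (95, 73), tracking rows (r, s, t) with s·95 + t·73 = r. Each division r_prev = q·r_cur + r_new produces the new row as (previous row) − q·(current row):
  row A: (95, 1, 0)   [1·95 + 0·73 = 95]
  row B: (73, 0, 1)   [0·95 + 1·73 = 73]
  95 = 1·73 + 22   → row C = row A − 1·row B = (22, 1, −1)   [check: 1·95 − 1·73 = 22]
  73 = 3·22 + 7   → row D = row B − 3·row C = (7, −3, 4)   [check: −3·95 + 4·73 = 7]
  22 = 3·7 + 1   → row E = row C − 3·row D = (1, 10, −13)   [check: 10·95 − 13·73 = 1]
  7 = 7·1 + 0   → remainder 0, stop. gcd = 1 (last nonzero row E).
The gcd is 1, so 73 is invertible mod 95. The last nonzero row gives 10·95 − 13·73 = 1, so t = −13. So 73^(−1) ≡ −13 ≡ 82 (mod 95). Verify: 73 · 82 = 5986 ≡ 1 (mod 95). ✓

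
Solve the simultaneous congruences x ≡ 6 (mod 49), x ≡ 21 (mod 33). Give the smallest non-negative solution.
The moduli 49, 33 are pairwise coprime, so by the CRT there is a unique solution mod 49·33 = 1617.
Solve by successive substitution. Start with x ≡ 6 (mod 49).
  Combine with x ≡ 21 (mod 33): write x = 6 + 49·t and require 6 + 49·t ≡ 21 (mod 33), i.e. 49·t ≡ 21 − 6 ≡ 15 (mod 33). Since 49^(−1) ≡ 31 (mod 33) (49 ≡ 16 (mod 33)), t ≡ 31·15 ≡ 3 (mod 33). So x ≡ 6 + 49·3 = 153 (mod 1617).
Unique solution in [0, 1617): x = 153.

Final answer: x ≡ 153 (mod 1617); the representative in [0, 1617) is 153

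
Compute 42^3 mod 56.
0

Use repeated squaring. Binary(3) = 11. Walk through the bits of the exponent 3 left-to-right: at each bit after the leading one, square the running value, then multiply by 42 if the bit is 1 (always reducing mod 56):
  bit 1 = 1 (leading): start with 42.
  bit 2 = 1: square 42^2 = 1764 ≡ 28; bit is 1, so multiply 28·42 = 1176 ≡ 0 (mod 56).
Final value: 42^3 ≡ 0 (mod 56).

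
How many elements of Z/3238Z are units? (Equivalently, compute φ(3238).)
An element a ∈ Z/3238Z is a unit iff gcd(a, 3238) = 1, so the number of units is φ(3238). φ is multiplicative, with φ(p^e) = p^e − p^(e−1). Factorise 3238 = 2 · 1619. Then
  φ(3238) = (2 − 1) · (1619 − 1) = 1 · 1618 = 1618.

Final answer: Z/3238Z has φ(3238) = 1618 units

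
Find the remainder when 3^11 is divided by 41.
27

Use repeated squaring. Binary(11) = 1011. Walk through the bits of the exponent 11 left-to-right: at each bit after the leading one, square the running value, then multiply by 3 if the bit is 1 (always reducing mod 41):
  bit 1 = 1 (leading): start with 3.
  bit 2 = 0: square 3^2 = 9 (mod 41).
  bit 3 = 1: square 9^2 = 81 ≡ 40; bit is 1, so multiply 40·3 = 120 ≡ 38 (mod 41).
  bit 4 = 1: square 38^2 = 1444 ≡ 9; bit is 1, so multiply 9·3 = 27 (mod 41).
Final value: 3^11 ≡ 27 (mod 41).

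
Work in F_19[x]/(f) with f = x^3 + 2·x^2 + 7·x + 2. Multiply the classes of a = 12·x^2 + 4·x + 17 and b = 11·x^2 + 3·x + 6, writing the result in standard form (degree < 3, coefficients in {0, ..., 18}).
a · b ≡ 16·x + 14 (mod f(x))

Multiply as integer polynomials: a · b = 132·x^4 + 80·x^3 + 271·x^2 + 75·x + 102. Reducing coefficients mod 19: a · b ≡ 18·x^4 + 4·x^3 + 5·x^2 + 18·x + 7. Now divide by f(x) = x^3 + 2·x^2 + 7·x + 2 in F_19[x], eliminating the leading term at each step:
  leading term 18·x^4: subtract (18·x)·f(x) = 18·x^4 + 17·x^3 + 12·x^2 + 17·x, leaving 6·x^3 + 12·x^2 + x + 7 (coefficients mod 19)
  leading term 6·x^3: subtract (6)·f(x) = 6·x^3 + 12·x^2 + 4·x + 12, leaving 16·x + 14 (coefficients mod 19)
The degree is now < 3, so this is the remainder. Hence a · b ≡ 16·x + 14 in F_19[x]/(f).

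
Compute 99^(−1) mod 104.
Apply the extended Euclidean algorithm to (104, 99), tracking rows (r, s, t) with s·104 + t·99 = r. Each division r_prev = q·r_cur + r_new produces the new row as (previous row) − q·(current row):
  row A: (104, 1, 0)   [1·104 + 0·99 = 104]
  row B: (99, 0, 1)   [0·104 + 1·99 = 99]
  104 = 1·99 + 5   → row C = row A − 1·row B = (5, 1, −1)   [check: 1·104 − 1·99 = 5]
  99 = 19·5 + 4   → row D = row B − 19·row C = (4, −19, 20)   [check: −19·104 + 20·99 = 4]
  5 = 1·4 + 1   → row E = row C − 1·row D = (1, 20, −21)   [check: 20·104 − 21·99 = 1]
  4 = 4·1 + 0   → remainder 0, stop. gcd = 1 (last nonzero row E).
The gcd is 1, so 99 is invertible mod 104. The last nonzero row gives 20·104 − 21·99 = 1, so t = −21. So 99^(−1) ≡ −21 ≡ 83 (mod 104). Verify: 99 · 83 = 8217 ≡ 1 (mod 104). ✓

Final answer: 99^(−1) ≡ 83 (mod 104)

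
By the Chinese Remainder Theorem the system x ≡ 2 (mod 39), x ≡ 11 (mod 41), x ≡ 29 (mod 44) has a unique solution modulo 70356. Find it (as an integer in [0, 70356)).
x ≡ 21413 (mod 70356); the representative in [0, 70356) is 21413

The moduli 39, 41, 44 are pairwise coprime, so by the CRT there is a unique solution mod 39·41·44 = 70356.
Solve by successive substitution. Start with x ≡ 2 (mod 39).
  Combine with x ≡ 11 (mod 41): write x = 2 + 39·t and require 2 + 39·t ≡ 11 (mod 41), i.e. 39·t ≡ 11 − 2 ≡ 9 (mod 41). Since 39^(−1) ≡ 20 (mod 41), t ≡ 20·9 ≡ 16 (mod 41). So x ≡ 2 + 39·16 = 626 (mod 1599).
  Combine with x ≡ 29 (mod 44): write x = 626 + 1599·t and require 626 + 1599·t ≡ 29 (mod 44), i.e. 1599·t ≡ 29 − 626 ≡ 19 (mod 44). Since 1599^(−1) ≡ 3 (mod 44) (1599 ≡ 15 (mod 44)), t ≡ 3·19 ≡ 13 (mod 44). So x ≡ 626 + 1599·13 = 21413 (mod 70356).
Unique solution in [0, 70356): x = 21413.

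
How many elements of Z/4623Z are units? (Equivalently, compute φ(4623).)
Z/4623Z has φ(4623) = 2904 units

An element a ∈ Z/4623Z is a unit iff gcd(a, 4623) = 1, so the number of units is φ(4623). φ is multiplicative, with φ(p^e) = p^e − p^(e−1). Factorise 4623 = 3 · 23 · 67. Then
  φ(4623) = (3 − 1) · (23 − 1) · (67 − 1) = 2 · 22 · 66 = 2904.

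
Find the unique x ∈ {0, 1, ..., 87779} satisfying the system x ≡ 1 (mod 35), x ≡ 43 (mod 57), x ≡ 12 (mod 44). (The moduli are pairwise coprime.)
x ≡ 42736 (mod 87780); the representative in [0, 87780) is 42736

The moduli 35, 57, 44 are pairwise coprime, so by the CRT there is a unique solution mod 35·57·44 = 87780.
Solve by successive substitution. Start with x ≡ 1 (mod 35).
  Combine with x ≡ 43 (mod 57): write x = 1 + 35·t and require 1 + 35·t ≡ 43 (mod 57), i.e. 35·t ≡ 43 − 1 ≡ 42 (mod 57). Since 35^(−1) ≡ 44 (mod 57), t ≡ 44·42 ≡ 24 (mod 57). So x ≡ 1 + 35·24 = 841 (mod 1995).
  Combine with x ≡ 12 (mod 44): write x = 841 + 1995·t and require 841 + 1995·t ≡ 12 (mod 44), i.e. 1995·t ≡ 12 − 841 ≡ 7 (mod 44). Since 1995^(−1) ≡ 3 (mod 44) (1995 ≡ 15 (mod 44)), t ≡ 3·7 ≡ 21 (mod 44). So x ≡ 841 + 1995·21 = 42736 (mod 87780).
Unique solution in [0, 87780): x = 42736.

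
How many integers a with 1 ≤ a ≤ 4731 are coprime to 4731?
The number of a ∈ {1, ..., 4731} with gcd(a, 4731) = 1 is by definition Euler's totient φ(4731). φ is multiplicative, with φ(p^e) = p^e − p^(e−1). Factorise 4731 = 3 · 19 · 83. Then
  φ(4731) = (3 − 1) · (19 − 1) · (83 − 1) = 2 · 18 · 82 = 2952.
So there are 2952 such integers.

Final answer: 2952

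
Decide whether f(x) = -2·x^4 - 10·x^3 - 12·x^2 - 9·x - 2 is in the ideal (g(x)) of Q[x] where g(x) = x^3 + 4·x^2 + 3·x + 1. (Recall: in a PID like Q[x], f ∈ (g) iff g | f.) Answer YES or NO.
NO

In Q[x] the ideal (g) consists of all multiples of g, so f ∈ (g) iff g | f, i.e. iff the remainder of f on division by g is 0. Divide f by g (g is monic, so eliminate the leading term of the running remainder at each step):
  leading term -2·x^4: subtract (-2·x)·g(x) = -2·x^4 - 8·x^3 - 6·x^2 - 2·x, leaving -2·x^3 - 6·x^2 - 7·x - 2
  leading term -2·x^3: subtract (-2)·g(x) = -2·x^3 - 8·x^2 - 6·x - 2, leaving 2·x^2 - x
The remainder r(x) = 2·x^2 - x ≠ 0 (and deg r < deg g), so g ∤ f, i.e. f ∉ (g).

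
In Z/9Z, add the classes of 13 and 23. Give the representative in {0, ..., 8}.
Reduce the summands first: 13 ≡ 4, 23 ≡ 5 (mod 9), so 13 + 23 ≡ 4 + 5 (mod 9). 4 + 5 = 9; 9 = 1·9 + 0, so (13 + 23) mod 9 = 0.

Final answer: 0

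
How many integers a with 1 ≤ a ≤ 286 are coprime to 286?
120

The number of a ∈ {1, ..., 286} with gcd(a, 286) = 1 is by definition Euler's totient φ(286). φ is multiplicative, with φ(p^e) = p^e − p^(e−1). Factorise 286 = 2 · 11 · 13. Then
  φ(286) = (2 − 1) · (11 − 1) · (13 − 1) = 1 · 10 · 12 = 120.
So there are 120 such integers.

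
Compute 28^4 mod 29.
1

Use repeated squaring. Binary(4) = 100. Walk through the bits of the exponent 4 left-to-right: at each bit after the leading one, square the running value, then multiply by 28 if the bit is 1 (always reducing mod 29):
  bit 1 = 1 (leading): start with 28.
  bit 2 = 0: square 28^2 = 784 ≡ 1 (mod 29).
  bit 3 = 0: square 1^2 = 1 (mod 29).
Final value: 28^4 ≡ 1 (mod 29).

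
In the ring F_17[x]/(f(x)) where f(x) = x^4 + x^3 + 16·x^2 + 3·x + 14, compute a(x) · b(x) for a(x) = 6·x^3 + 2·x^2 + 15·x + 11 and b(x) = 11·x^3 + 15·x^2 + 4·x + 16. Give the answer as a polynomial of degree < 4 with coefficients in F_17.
Multiply as integer polynomials: a · b = 66·x^6 + 112·x^5 + 219·x^4 + 450·x^3 + 257·x^2 + 284·x + 176. Reducing coefficients mod 17: a · b ≡ 15·x^6 + 10·x^5 + 15·x^4 + 8·x^3 + 2·x^2 + 12·x + 6. Now divide by f(x) = x^4 + x^3 + 16·x^2 + 3·x + 14 in F_17[x], eliminating the leading term at each step:
  leading term 15·x^6: subtract (15·x^2)·f(x) = 15·x^6 + 15·x^5 + 2·x^4 + 11·x^3 + 6·x^2, leaving 12·x^5 + 13·x^4 + 14·x^3 + 13·x^2 + 12·x + 6 (coefficients mod 17)
  leading term 12·x^5: subtract (12·x)·f(x) = 12·x^5 + 12·x^4 + 5·x^3 + 2·x^2 + 15·x, leaving x^4 + 9·x^3 + 11·x^2 + 14·x + 6 (coefficients mod 17)
  leading term x^4: subtract (1)·f(x) = x^4 + x^3 + 16·x^2 + 3·x + 14, leaving 8·x^3 + 12·x^2 + 11·x + 9 (coefficients mod 17)
The degree is now < 4, so this is the remainder. Hence a · b ≡ 8·x^3 + 12·x^2 + 11·x + 9 in F_17[x]/(f).

Final answer: a · b ≡ 8·x^3 + 12·x^2 + 11·x + 9 (mod f(x))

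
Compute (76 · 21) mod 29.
1

Reduce the factors first: 76 ≡ 18 (mod 29), so 76 · 21 ≡ 18 · 21 (mod 29). 18 · 21 = 378. Dividing by 29: 378 = 13·29 + 1. So (76 · 21) mod 29 = 1.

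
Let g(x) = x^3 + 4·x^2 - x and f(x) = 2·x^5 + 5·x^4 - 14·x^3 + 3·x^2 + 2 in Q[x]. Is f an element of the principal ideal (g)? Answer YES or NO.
In Q[x] the ideal (g) consists of all multiples of g, so f ∈ (g) iff g | f, i.e. iff the remainder of f on division by g is 0. Divide f by g (g is monic, so eliminate the leading term of the running remainder at each step):
  leading term 2·x^5: subtract (2·x^2)·g(x) = 2·x^5 + 8·x^4 - 2·x^3, leaving -3·x^4 - 12·x^3 + 3·x^2 + 2
  leading term -3·x^4: subtract (-3·x)·g(x) = -3·x^4 - 12·x^3 + 3·x^2, leaving 2
The remainder r(x) = 2 ≠ 0 (and deg r < deg g), so g ∤ f, i.e. f ∉ (g).

Final answer: NO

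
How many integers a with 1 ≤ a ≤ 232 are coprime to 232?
112

The number of a ∈ {1, ..., 232} with gcd(a, 232) = 1 is by definition Euler's totient φ(232). φ is multiplicative, with φ(p^e) = p^e − p^(e−1). Factorise 232 = 2^3 · 29. Then
  φ(232) = (2^3 − 2^2) · (29 − 1) = 4 · 28 = 112.
So there are 112 such integers.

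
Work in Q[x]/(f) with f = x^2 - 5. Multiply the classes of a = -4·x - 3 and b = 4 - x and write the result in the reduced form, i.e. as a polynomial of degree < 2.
a · b ≡ 8 - 13·x (mod f(x))

First multiply in Q[x] without reducing: a · b = 4·x^2 - 13·x - 12. Now divide by f(x) = x^2 - 5, eliminating the leading term at each step:
  leading term 4·x^2: subtract (4)·f(x) = 4·x^2 - 20, leaving 8 - 13·x
The degree is now < 2, so this is the remainder. Hence a · b ≡ 8 - 13·x in Q[x]/(f).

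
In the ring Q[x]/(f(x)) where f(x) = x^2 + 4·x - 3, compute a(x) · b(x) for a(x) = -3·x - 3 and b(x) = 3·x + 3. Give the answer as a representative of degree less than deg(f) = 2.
a · b ≡ 18·x - 36 (mod f(x))

First multiply in Q[x] without reducing: a · b = -9·x^2 - 18·x - 9. Now divide by f(x) = x^2 + 4·x - 3, eliminating the leading term at each step:
  leading term -9·x^2: subtract (-9)·f(x) = -9·x^2 - 36·x + 27, leaving 18·x - 36
The degree is now < 2, so this is the remainder. Hence a · b ≡ 18·x - 36 in Q[x]/(f).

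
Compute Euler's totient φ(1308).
φ(1308) = 432

φ is multiplicative, with φ(p^e) = p^e − p^(e−1). Factorise 1308 = 2^2 · 3 · 109. Then
  φ(1308) = (2^2 − 2^1) · (3 − 1) · (109 − 1) = 2 · 2 · 108 = 432.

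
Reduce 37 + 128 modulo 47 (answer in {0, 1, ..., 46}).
Reduce the summands first: 128 ≡ 34 (mod 47), so 37 + 128 ≡ 37 + 34 (mod 47). 37 + 34 = 71; 71 = 1·47 + 24, so (37 + 128) mod 47 = 24.

Final answer: 24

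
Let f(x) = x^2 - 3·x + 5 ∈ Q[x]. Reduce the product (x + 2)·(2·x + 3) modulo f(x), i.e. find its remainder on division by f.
a · b ≡ 13·x - 4 (mod f(x))

First multiply in Q[x] without reducing: a · b = 2·x^2 + 7·x + 6. Now divide by f(x) = x^2 - 3·x + 5, eliminating the leading term at each step:
  leading term 2·x^2: subtract (2)·f(x) = 2·x^2 - 6·x + 10, leaving 13·x - 4
The degree is now < 2, so this is the remainder. Hence a · b ≡ 13·x - 4 in Q[x]/(f).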